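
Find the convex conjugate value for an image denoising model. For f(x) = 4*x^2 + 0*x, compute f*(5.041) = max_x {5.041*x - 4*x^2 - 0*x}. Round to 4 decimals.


f*(y) = sup_x {y*x - a*x^2 - b*x} = sup_x {(y-b)*x - a*x^2}
FOC: (y - b) - 2a*x = 0 => x* = (y - b)/(2a)
x* = (5.041 - 0)/(2*4) = 0.6301
f*(5.041) = (y-b)^2/(4a) = (5.041 - 0)^2/(4*4)
= 25.4117/16 = 1.5882


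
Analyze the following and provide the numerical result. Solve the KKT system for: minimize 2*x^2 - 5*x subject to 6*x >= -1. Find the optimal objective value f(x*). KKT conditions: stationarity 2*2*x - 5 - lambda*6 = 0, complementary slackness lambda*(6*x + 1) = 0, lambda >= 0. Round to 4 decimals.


Step 1: Try lambda = 0 (constraint inactive).
Stationarity: 2*2*x - 5 = 0
x* = 5/(2*2) = 1.25
Check constraint: 6*1.25 = 7.5 >= -1 -- satisfied.
Step 2: Compute optimal value.
f(x*) = 2*1.25^2 - 5*1.25 = -3.125


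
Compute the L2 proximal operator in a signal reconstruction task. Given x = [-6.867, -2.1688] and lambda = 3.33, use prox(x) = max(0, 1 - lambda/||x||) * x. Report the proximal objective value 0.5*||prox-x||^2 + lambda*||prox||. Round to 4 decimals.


Step 1: Compute ||x||.
||x|| = 7.2013
Step 2: Compute scaling factor.
scale = max(0, 1 - 3.33/7.2013) = 0.5376
Step 3: prox(x) = [-3.6916, -1.1659]
||prox(x)|| = 3.8713
Step 4: Proximal objective.
0.5*||prox-x||^2 = 5.5445
lambda*||prox|| = 12.8914
Total = 18.436


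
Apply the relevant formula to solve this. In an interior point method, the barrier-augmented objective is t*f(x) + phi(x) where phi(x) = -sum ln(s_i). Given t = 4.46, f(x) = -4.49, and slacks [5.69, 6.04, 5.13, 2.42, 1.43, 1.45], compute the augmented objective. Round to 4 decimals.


Step 1: Compute log-barrier.
ln values: [1.7387, 1.7984, 1.6351, 0.8838, 0.3577, 0.3716]
phi = -(1.7387 + 1.7984 + 1.6351 + 0.8838 + 0.3577 + 0.3716) = -6.7852
Step 2: Compute augmented objective.
t*f(x) = 4.46*-4.49 = -20.0254
Total = -20.0254 - 6.7852 = -26.8106


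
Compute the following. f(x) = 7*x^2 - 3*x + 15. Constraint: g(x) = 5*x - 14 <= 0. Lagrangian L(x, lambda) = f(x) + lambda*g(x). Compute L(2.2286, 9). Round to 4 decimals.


Step 1: Evaluate f(x).
f(2.2286) = 7*2.2286^2 - 3*2.2286 + 15 = 43.0808
Step 2: Evaluate g(x).
g(2.2286) = 5*2.2286 - 14 = -2.857
Step 3: Compute Lagrangian.
L = 43.0808 + 9*-2.857 = 17.3678


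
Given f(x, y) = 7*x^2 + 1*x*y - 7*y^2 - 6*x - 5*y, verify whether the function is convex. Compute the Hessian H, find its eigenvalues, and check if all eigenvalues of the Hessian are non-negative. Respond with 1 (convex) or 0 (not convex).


The Hessian of f(x,y) = 7*x^2 + 1*x*y - 7*y^2 - 6*x - 5*y is:
H = [[14, 1], [1, -14]]
Trace = 14 - 14 = 0
Determinant = 14*-14 - (1)^2 = -197
Discriminant = (0)^2 - 4*-197 = 788.0
Eigenvalues: lambda_1 = -14.0357, lambda_2 = 14.0357
The function is not convex.

0


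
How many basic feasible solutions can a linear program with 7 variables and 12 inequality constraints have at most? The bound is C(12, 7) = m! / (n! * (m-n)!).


Each vertex corresponds to some choice of n active constraints out of m, so the number of vertices is at most C(m, n) = m! / (n!(m-n)!).
m = 12, n = 7
Numerator: 12 * 11 * 10 * 9 * 8 * 7 * 6
Denominator: 7! = 5040
C(12, 7) = 792


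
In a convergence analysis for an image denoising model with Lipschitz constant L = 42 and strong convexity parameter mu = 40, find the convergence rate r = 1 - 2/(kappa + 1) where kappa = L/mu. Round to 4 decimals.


Step 1: Compute the condition number.
kappa = L/mu = 42/40 = 1.05
Step 2: Compute the convergence rate.
r = 1 - 2/(kappa + 1) = 1 - 2*mu/(L + mu) = (L - mu)/(L + mu) = 2/82 = 0.0244


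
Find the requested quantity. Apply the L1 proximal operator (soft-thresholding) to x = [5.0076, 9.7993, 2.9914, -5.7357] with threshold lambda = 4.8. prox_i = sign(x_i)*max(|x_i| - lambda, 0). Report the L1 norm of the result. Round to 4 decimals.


Soft-thresholding with lambda = 4.8:
prox(5.0076) = sign(5.0076)*max(|5.0076| - 4.8, 0) = 0.2076
prox(9.7993) = sign(9.7993)*max(|9.7993| - 4.8, 0) = 4.9993
prox(2.9914) = sign(2.9914)*max(|2.9914| - 4.8, 0) = 0.0
prox(-5.7357) = sign(-5.7357)*max(|-5.7357| - 4.8, 0) = -0.9357
prox(x) = [0.2076, 4.9993, 0.0, -0.9357]
||prox(x)||_1 = 0.2076 + 4.9993 + 0.0 + 0.9357 = 6.1426


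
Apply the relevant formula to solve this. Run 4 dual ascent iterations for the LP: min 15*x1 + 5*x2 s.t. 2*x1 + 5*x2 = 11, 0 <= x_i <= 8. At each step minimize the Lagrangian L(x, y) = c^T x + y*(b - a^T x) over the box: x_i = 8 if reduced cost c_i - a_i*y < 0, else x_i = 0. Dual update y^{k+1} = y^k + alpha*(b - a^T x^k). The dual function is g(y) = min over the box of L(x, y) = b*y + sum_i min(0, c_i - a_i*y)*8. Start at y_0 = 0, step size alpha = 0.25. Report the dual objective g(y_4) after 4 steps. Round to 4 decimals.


Dual ascent for LP: min 15*x1 + 5*x2, 2*x1 + 5*x2 = 11, 0 <= x_i <= 8
Step 1: y^k = 0.0, reduced costs: (15.0, 5.0)
  x^k = (0.0, 0.0), subgradient = b - a^T x = 11.0
  y^{k+1} = 0.0 + 0.25*11.0 = 2.75
Step 2: y^k = 2.75, reduced costs: (9.5, -8.75)
  x^k = (0.0, 8.0), subgradient = b - a^T x = -29.0
  y^{k+1} = 2.75 + 0.25*-29.0 = -4.5
Step 3: y^k = -4.5, reduced costs: (24.0, 27.5)
  x^k = (0.0, 0.0), subgradient = b - a^T x = 11.0
  y^{k+1} = -4.5 + 0.25*11.0 = -1.75
Step 4: y^k = -1.75, reduced costs: (18.5, 13.75)
  x^k = (0.0, 0.0), subgradient = b - a^T x = 11.0
  y^{k+1} = -1.75 + 0.25*11.0 = 1.0
Dual objective at y_4 = 1.0: reduced costs (13.0, 0.0), box minimizer x = (0.0, 0.0)
g(y_4) = b*y + (c1 - a1*y)*x1 + (c2 - a2*y)*x2 = 11*1.0 + 13.0*0.0 + 0.0*0.0 = 11.0 + 0.0 + 0.0 = 11.0


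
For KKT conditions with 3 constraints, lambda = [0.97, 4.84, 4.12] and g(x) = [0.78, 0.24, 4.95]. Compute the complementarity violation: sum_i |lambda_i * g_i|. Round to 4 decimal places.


KKT complementary slackness check:
lambda_1 * g_1 = 0.97 * 0.78 = 0.7566
lambda_2 * g_2 = 4.84 * 0.24 = 1.1616
lambda_3 * g_3 = 4.12 * 4.95 = 20.394
Total violation = 0.7566 + 1.1616 + 20.394 = 22.3122


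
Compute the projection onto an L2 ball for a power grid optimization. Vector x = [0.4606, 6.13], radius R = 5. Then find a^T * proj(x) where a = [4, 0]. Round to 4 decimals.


Step 1: Compute ||x|| (intermediates to 6 decimals).
||x|| = sqrt(0.4606^2 + 6.13^2) = 6.14728
Step 2: Project.
Since ||x|| > R, scale = R/||x|| = 5/6.14728 = 0.813368, proj(x) = scale * x
proj(x) = [0.374637, 4.985946]
Step 3: Dot product.
a^T * proj(x) = 4*0.374637 + 0*4.985946 = 1.4985


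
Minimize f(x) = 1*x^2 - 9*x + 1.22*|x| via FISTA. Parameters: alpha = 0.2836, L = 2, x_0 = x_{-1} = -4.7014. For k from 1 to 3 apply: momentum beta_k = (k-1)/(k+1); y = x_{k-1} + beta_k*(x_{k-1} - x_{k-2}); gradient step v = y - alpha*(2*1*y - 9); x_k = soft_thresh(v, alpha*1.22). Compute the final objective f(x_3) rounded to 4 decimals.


FISTA on f(x) = 1*x^2 - 9*x + 1.22*|x|
L = 2, alpha = 0.2836
Iteration 1: beta = 0.0, y = -4.7014 + 0.0*(-4.7014 + 4.7014) = -4.7014
  grad(y) = -18.4028, v = y - alpha*grad = 0.5176
  prox(v) = soft_thresh(0.5176, 0.346) = 0.1716
Iteration 2: beta = 0.3333, y = 0.1716 + 0.3333*(0.1716 + 4.7014) = 1.796
  grad(y) = -5.408, v = y - alpha*grad = 3.3297
  prox(v) = soft_thresh(3.3297, 0.346) = 2.9837
Iteration 3: beta = 0.5, y = 2.9837 + 0.5*(2.9837 - 0.1716) = 4.3897
  grad(y) = -0.2205, v = y - alpha*grad = 4.4523
  prox(v) = soft_thresh(4.4523, 0.346) = 4.1063
f(x_3) = 1*4.1063^2 - 9*4.1063 + 1.22*|4.1063| = -15.0853


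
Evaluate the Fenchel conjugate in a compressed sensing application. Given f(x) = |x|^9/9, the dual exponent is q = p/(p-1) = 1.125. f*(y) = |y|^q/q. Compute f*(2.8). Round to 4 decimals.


The conjugate exponent q satisfies 1/p + 1/q = 1.
p = 9, so q = 9/(9 - 1) = 1.125
|y|^q = 2.8^1.125 = 3.1846
f*(2.8) = 3.1846 / 1.125 = 2.8307


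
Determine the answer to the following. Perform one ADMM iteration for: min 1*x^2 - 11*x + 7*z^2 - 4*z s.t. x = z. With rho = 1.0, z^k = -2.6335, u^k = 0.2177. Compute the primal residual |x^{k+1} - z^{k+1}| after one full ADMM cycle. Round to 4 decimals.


ADMM iteration with rho = 1.0, z^k = -2.6335, u^k = 0.2177
Step 1: x-update.
Minimize 1*x^2 - 11*x + (1.0/2)*(x + 2.6335 + 0.2177)^2
FOC: (2*1 + 1.0)*x = 11 + 1.0*(-2.6335 - 0.2177)
x^{k+1} = 2.7163
Step 2: z-update.
Minimize 7*z^2 - 4*z + (1.0/2)*(2.7163 - z + 0.2177)^2
FOC: (2*7 + 1.0)*z = 4 + 1.0*(2.7163 + 0.2177)
z^{k+1} = 0.4623
Step 3: u-update.
u^{k+1} = 0.2177 + 2.7163 - 0.4623 = 2.4717
Step 4: Primal residual = |2.7163 - 0.4623| = 2.254


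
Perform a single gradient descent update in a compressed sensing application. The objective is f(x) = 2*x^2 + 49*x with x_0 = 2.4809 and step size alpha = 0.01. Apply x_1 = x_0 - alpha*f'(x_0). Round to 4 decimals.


We compute the gradient at x_0 and apply the update.
f'(x) = 4*x + 49
f'(2.4809) = 4*2.4809 + 49 = 58.9236
x_1 = 2.4809 - 0.01*58.9236 = 1.8917


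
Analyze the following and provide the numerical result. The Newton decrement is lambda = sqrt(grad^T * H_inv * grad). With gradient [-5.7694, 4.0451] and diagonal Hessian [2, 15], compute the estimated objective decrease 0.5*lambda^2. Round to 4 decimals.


Step 1: H is diagonal, so H^(-1) * g = [-2.8847, 0.2697].
Step 2: g^T H^(-1) g = sum_i g_i^2 / H_ii
  = (-5.7694)^2/2 + (4.0451)^2/15
  = 16.643 + 1.0909 = 17.7338
Step 3: Objective decrease = 0.5 * g^T H^(-1) g = 8.8669


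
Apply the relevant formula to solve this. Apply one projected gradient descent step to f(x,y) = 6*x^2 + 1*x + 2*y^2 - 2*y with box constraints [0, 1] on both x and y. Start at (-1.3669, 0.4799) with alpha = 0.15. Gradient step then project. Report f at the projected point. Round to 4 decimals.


Step 1: Compute gradient at (-1.3669, 0.4799).
grad_x = 2*6*-1.3669 + 1 = -15.4028
grad_y = 2*2*0.4799 - 2 = -0.0804
Step 2: Gradient step.
x_raw = -1.3669 - 0.15*-15.4028 = 0.9435
y_raw = 0.4799 - 0.15*-0.0804 = 0.492
Step 3: Project onto [0, 1].
x_proj = clip(0.9435) = 0.9435
y_proj = clip(0.492) = 0.492
Step 4: Evaluate f.
f(0.9435, 0.492) = 5.785


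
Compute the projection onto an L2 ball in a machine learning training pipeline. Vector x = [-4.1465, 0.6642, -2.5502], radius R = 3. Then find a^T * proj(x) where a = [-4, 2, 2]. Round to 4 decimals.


Step 1: Compute ||x|| (intermediates to 6 decimals).
||x|| = sqrt((-4.1465)^2 + 0.6642^2 + (-2.5502)^2) = 4.913059
Step 2: Project.
Since ||x|| > R, scale = R/||x|| = 3/4.913059 = 0.610618, proj(x) = scale * x
proj(x) = [-2.531928, 0.405572, -1.557198]
Step 3: Dot product.
a^T * proj(x) = -4*(-2.531928) + 2*0.405572 + 2*(-1.557198) = 7.8245


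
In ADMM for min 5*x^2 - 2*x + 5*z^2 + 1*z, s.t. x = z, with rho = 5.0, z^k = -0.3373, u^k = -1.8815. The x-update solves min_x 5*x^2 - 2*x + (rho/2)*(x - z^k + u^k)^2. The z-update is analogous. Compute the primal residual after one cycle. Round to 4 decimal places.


ADMM iteration with rho = 5.0, z^k = -0.3373, u^k = -1.8815
Step 1: x-update.
Minimize 5*x^2 - 2*x + (5.0/2)*(x + 0.3373 - 1.8815)^2
FOC: (2*5 + 5.0)*x = 2 + 5.0*(-0.3373 + 1.8815)
x^{k+1} = 0.6481
Step 2: z-update.
Minimize 5*z^2 + 1*z + (5.0/2)*(0.6481 - z - 1.8815)^2
FOC: (2*5 + 5.0)*z = -1 + 5.0*(0.6481 - 1.8815)
z^{k+1} = -0.4778
Step 3: u-update.
u^{k+1} = -1.8815 + 0.6481 + 0.4778 = -0.7556
Step 4: Primal residual = |0.6481 + 0.4778| = 1.1259


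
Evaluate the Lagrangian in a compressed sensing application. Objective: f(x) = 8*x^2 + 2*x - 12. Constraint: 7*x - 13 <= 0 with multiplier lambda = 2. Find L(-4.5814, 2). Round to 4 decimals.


Step 1: Evaluate f(x).
f(-4.5814) = 8*(-4.5814)^2 + 2*(-4.5814) - 12 = 146.751
Step 2: Evaluate g(x).
g(-4.5814) = 7*-4.5814 - 13 = -45.0698
Step 3: Compute Lagrangian.
L = 146.751 + 2*-45.0698 = 56.6114


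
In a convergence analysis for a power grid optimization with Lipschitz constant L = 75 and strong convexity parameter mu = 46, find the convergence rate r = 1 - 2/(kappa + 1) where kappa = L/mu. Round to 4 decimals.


Step 1: Compute the condition number.
kappa = L/mu = 75/46 = 1.6304
Step 2: Compute the convergence rate.
r = 1 - 2/(kappa + 1) = 1 - 2*mu/(L + mu) = (L - mu)/(L + mu) = 29/121 = 0.2397


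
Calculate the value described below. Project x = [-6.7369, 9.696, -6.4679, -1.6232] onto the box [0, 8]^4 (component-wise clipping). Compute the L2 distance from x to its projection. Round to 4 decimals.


Project each component onto [0, 8].
clip(-6.7369) = 0.0, clip(9.696) = 8.0, clip(-6.4679) = 0.0, clip(-1.6232) = 0.0
Projection = [0.0, 8.0, 0.0, 0.0]
Squared diffs: [45.3858, 2.8764, 41.8337, 2.6348]
Distance = sqrt(92.7307) = 9.6297


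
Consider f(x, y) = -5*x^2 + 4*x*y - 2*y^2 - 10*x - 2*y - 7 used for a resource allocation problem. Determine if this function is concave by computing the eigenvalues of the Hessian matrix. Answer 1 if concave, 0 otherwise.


The Hessian of f(x,y) = -5*x^2 + 4*x*y - 2*y^2 - 10*x - 2*y - 7 is:
H = [[-10, 4], [4, -4]]
Trace = -10 - 4 = -14
Determinant = -10*-4 - (4)^2 = 24
Discriminant = (-14)^2 - 4*24 = 100.0
Eigenvalues: lambda_1 = -12.0, lambda_2 = -2.0
The function is concave.

1


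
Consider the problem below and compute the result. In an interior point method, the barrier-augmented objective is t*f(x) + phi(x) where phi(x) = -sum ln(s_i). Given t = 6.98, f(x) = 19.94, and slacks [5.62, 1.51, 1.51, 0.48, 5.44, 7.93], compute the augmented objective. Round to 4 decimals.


Step 1: Compute log-barrier.
ln values: [1.7263, 0.4121, 0.4121, -0.734, 1.6938, 2.0707]
phi = -(1.7263 + 0.4121 + 0.4121 - 0.734 + 1.6938 + 2.0707) = -5.581
Step 2: Compute augmented objective.
t*f(x) = 6.98*19.94 = 139.1812
Total = 139.1812 - 5.581 = 133.6002


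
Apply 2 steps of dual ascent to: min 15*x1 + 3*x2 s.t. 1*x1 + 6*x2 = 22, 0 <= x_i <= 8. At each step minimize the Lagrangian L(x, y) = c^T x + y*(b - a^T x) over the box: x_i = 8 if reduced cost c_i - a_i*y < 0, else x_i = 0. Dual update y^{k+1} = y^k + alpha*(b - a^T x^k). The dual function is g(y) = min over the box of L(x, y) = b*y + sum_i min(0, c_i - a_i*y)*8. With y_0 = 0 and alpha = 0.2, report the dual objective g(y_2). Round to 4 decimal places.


Dual ascent for LP: min 15*x1 + 3*x2, 1*x1 + 6*x2 = 22, 0 <= x_i <= 8
Step 1: y^k = 0.0, reduced costs: (15.0, 3.0)
  x^k = (0.0, 0.0), subgradient = b - a^T x = 22.0
  y^{k+1} = 0.0 + 0.2*22.0 = 4.4
Step 2: y^k = 4.4, reduced costs: (10.6, -23.4)
  x^k = (0.0, 8.0), subgradient = b - a^T x = -26.0
  y^{k+1} = 4.4 + 0.2*-26.0 = -0.8
Dual objective at y_2 = -0.8: reduced costs (15.8, 7.8), box minimizer x = (0.0, 0.0)
g(y_2) = b*y + (c1 - a1*y)*x1 + (c2 - a2*y)*x2 = 22*(-0.8) + 15.8*0.0 + 7.8*0.0 = -17.6 + 0.0 + 0.0 = -17.6


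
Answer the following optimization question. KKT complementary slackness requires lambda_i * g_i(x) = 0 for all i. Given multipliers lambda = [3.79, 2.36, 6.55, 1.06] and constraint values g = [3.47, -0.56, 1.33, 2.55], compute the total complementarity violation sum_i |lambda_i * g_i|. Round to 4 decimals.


KKT complementary slackness check:
lambda_1 * g_1 = 3.79 * 3.47 = 13.1513
lambda_2 * g_2 = 2.36 * -0.56 = -1.3216
lambda_3 * g_3 = 6.55 * 1.33 = 8.7115
lambda_4 * g_4 = 1.06 * 2.55 = 2.703
Total violation = 13.1513 + 1.3216 + 8.7115 + 2.703 = 25.8874


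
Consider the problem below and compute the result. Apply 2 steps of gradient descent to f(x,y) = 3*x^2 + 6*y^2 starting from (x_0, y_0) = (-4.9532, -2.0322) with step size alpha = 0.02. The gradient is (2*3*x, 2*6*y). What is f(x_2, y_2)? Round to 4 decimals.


Gradient descent on f(x,y) = 3*x^2 + 6*y^2.
Starting point: (-4.9532, -2.0322), alpha = 0.02
Step 1: grad_x = 2*3*-4.9532 = -29.7192, grad_y = 2*6*-2.0322 = -24.3864
  x_1 = -4.9532 - 0.02*-29.7192 = -4.3588
  y_1 = -2.0322 - 0.02*-24.3864 = -1.5445
Step 2: grad_x = 2*3*-4.3588 = -26.1529, grad_y = 2*6*-1.5445 = -18.5337
  x_2 = -4.3588 - 0.02*-26.1529 = -3.8358
  y_2 = -1.5445 - 0.02*-18.5337 = -1.1738
f(-3.8358, -1.1738) = 3*(-3.8358)^2 + 6*(-1.1738)^2 = 52.4059


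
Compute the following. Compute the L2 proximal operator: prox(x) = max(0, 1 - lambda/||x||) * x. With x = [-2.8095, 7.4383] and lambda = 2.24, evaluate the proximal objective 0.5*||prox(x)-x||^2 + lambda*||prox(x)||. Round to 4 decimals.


Step 1: Compute ||x||.
||x|| = 7.9512
Step 2: Compute scaling factor.
scale = max(0, 1 - 2.24/7.9512) = 0.7183
Step 3: prox(x) = [-2.018, 5.3428]
||prox(x)|| = 5.7112
Step 4: Proximal objective.
0.5*||prox-x||^2 = 2.5088
lambda*||prox|| = 12.7931
Total = 15.3019


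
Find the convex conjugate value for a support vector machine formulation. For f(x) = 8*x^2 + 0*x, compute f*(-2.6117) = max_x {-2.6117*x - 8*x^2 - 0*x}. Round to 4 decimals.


f*(y) = sup_x {y*x - a*x^2 - b*x} = sup_x {(y-b)*x - a*x^2}
FOC: (y - b) - 2a*x = 0 => x* = (y - b)/(2a)
x* = (-2.6117 - 0)/(2*8) = -0.1632
f*(-2.6117) = (y-b)^2/(4a) = (-2.6117 - 0)^2/(4*8)
= 6.821/32 = 0.2132


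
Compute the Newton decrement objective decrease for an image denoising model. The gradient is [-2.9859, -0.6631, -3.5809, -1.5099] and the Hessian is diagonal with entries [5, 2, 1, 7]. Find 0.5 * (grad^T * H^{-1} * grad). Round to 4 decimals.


Step 1: H is diagonal, so H^(-1) * g = [-0.5972, -0.3316, -3.5809, -0.2157].
Step 2: g^T H^(-1) g = sum_i g_i^2 / H_ii
  = (-2.9859)^2/5 + (-0.6631)^2/2 + (-3.5809)^2/1 + (-1.5099)^2/7
  = 1.7831 + 0.2199 + 12.8228 + 0.3257 = 15.1515
Step 3: Objective decrease = 0.5 * g^T H^(-1) g = 7.5758


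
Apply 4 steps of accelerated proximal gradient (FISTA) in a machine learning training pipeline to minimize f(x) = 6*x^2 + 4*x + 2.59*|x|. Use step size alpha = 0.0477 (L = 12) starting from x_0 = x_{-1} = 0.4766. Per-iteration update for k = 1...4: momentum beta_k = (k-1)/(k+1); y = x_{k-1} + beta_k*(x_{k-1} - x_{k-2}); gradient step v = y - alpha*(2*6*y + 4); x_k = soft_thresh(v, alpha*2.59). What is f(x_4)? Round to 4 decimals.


FISTA on f(x) = 6*x^2 + 4*x + 2.59*|x|
L = 12, alpha = 0.0477
Iteration 1: beta = 0.0, y = 0.4766 + 0.0*(0.4766 - 0.4766) = 0.4766
  grad(y) = 9.7192, v = y - alpha*grad = 0.013
  prox(v) = soft_thresh(0.013, 0.1235) = 0.0
Iteration 2: beta = 0.3333, y = 0.0 + 0.3333*(0.0 - 0.4766) = -0.1589
  grad(y) = 2.0936, v = y - alpha*grad = -0.2587
  prox(v) = soft_thresh(-0.2587, 0.1235) = -0.1352
Iteration 3: beta = 0.5, y = -0.1352 + 0.5*(-0.1352 - 0.0) = -0.2028
  grad(y) = 1.5666, v = y - alpha*grad = -0.2775
  prox(v) = soft_thresh(-0.2775, 0.1235) = -0.154
Iteration 4: beta = 0.6, y = -0.154 + 0.6*(-0.154 + 0.1352) = -0.1652
  grad(y) = 2.0172, v = y - alpha*grad = -0.2615
  prox(v) = soft_thresh(-0.2615, 0.1235) = -0.1379
f(x_4) = 6*(-0.1379)^2 + 4*(-0.1379) + 2.59*|-0.1379| = -0.0803


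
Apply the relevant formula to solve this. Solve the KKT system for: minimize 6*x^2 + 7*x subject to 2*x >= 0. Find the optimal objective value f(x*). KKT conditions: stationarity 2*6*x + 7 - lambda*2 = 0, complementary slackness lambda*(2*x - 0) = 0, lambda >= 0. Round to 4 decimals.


Step 1: Try lambda = 0 (constraint inactive).
x_unc = -7/(2*6) = -0.5833
Check: 2*-0.5833 = -1.1666 < 0 -- violated!
Step 2: Constraint must be active: 2*x = 0
x* = 0/2 = 0.0
lambda = (2*6*0.0 + 7)/2 = 3.5
Step 3: Compute optimal value.
f(x*) = 6*0.0^2 + 7*0.0 = 0.0


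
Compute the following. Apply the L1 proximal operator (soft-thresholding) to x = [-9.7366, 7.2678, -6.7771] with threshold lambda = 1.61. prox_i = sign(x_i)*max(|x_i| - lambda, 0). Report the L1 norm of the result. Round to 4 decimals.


Soft-thresholding with lambda = 1.61:
prox(-9.7366) = sign(-9.7366)*max(|-9.7366| - 1.61, 0) = -8.1266
prox(7.2678) = sign(7.2678)*max(|7.2678| - 1.61, 0) = 5.6578
prox(-6.7771) = sign(-6.7771)*max(|-6.7771| - 1.61, 0) = -5.1671
prox(x) = [-8.1266, 5.6578, -5.1671]
||prox(x)||_1 = 8.1266 + 5.6578 + 5.1671 = 18.9515


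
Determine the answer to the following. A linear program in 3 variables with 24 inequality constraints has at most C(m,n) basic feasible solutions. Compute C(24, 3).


Each vertex corresponds to some choice of n active constraints out of m, so the number of vertices is at most C(m, n) = m! / (n!(m-n)!).
m = 24, n = 3
Numerator: 24 * 23 * 22
Denominator: 3! = 6
C(24, 3) = 2024


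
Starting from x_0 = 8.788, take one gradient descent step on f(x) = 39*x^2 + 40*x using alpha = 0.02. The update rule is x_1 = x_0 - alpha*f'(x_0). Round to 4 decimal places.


We compute the gradient at x_0 and apply the update.
f'(x) = 78*x + 40
f'(8.788) = 78*8.788 + 40 = 725.464
x_1 = 8.788 - 0.02*725.464 = -5.7213


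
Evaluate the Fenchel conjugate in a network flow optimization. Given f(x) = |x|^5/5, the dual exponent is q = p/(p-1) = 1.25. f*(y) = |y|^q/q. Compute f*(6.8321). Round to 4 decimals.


The conjugate exponent q satisfies 1/p + 1/q = 1.
p = 5, so q = 5/(5 - 1) = 1.25
|y|^q = 6.8321^1.25 = 11.0457
f*(6.8321) = 11.0457 / 1.25 = 8.8366


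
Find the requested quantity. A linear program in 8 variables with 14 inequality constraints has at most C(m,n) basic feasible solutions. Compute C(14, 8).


Each vertex corresponds to some choice of n active constraints out of m, so the number of vertices is at most C(m, n) = m! / (n!(m-n)!).
m = 14, n = 8
Numerator: 14 * 13 * 12 * 11 * 10 * 9 * 8 * 7
Denominator: 8! = 40320
C(14, 8) = 3003


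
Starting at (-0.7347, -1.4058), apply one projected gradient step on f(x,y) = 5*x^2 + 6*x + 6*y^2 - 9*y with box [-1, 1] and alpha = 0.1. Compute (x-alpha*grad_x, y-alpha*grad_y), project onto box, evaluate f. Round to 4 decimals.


Step 1: Compute gradient at (-0.7347, -1.4058).
grad_x = 2*5*-0.7347 + 6 = -1.347
grad_y = 2*6*-1.4058 - 9 = -25.8696
Step 2: Gradient step.
x_raw = -0.7347 - 0.1*-1.347 = -0.6
y_raw = -1.4058 - 0.1*-25.8696 = 1.1812
Step 3: Project onto [-1, 1].
x_proj = clip(-0.6) = -0.6
y_proj = clip(1.1812) = 1.0
Step 4: Evaluate f.
f(-0.6, 1.0) = -4.8


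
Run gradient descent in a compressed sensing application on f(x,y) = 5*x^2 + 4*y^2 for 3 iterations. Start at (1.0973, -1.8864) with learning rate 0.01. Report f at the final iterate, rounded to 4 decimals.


Gradient descent on f(x,y) = 5*x^2 + 4*y^2.
Starting point: (1.0973, -1.8864), alpha = 0.01
Step 1: grad_x = 2*5*1.0973 = 10.973, grad_y = 2*4*-1.8864 = -15.0912
  x_1 = 1.0973 - 0.01*10.973 = 0.9876
  y_1 = -1.8864 - 0.01*-15.0912 = -1.7355
Step 2: grad_x = 2*5*0.9876 = 9.8757, grad_y = 2*4*-1.7355 = -13.8839
  x_2 = 0.9876 - 0.01*9.8757 = 0.8888
  y_2 = -1.7355 - 0.01*-13.8839 = -1.5966
Step 3: grad_x = 2*5*0.8888 = 8.8881, grad_y = 2*4*-1.5966 = -12.7732
  x_3 = 0.8888 - 0.01*8.8881 = 0.7999
  y_3 = -1.5966 - 0.01*-12.7732 = -1.4689
f(0.7999, -1.4689) = 5*0.7999^2 + 4*(-1.4689)^2 = 11.8303


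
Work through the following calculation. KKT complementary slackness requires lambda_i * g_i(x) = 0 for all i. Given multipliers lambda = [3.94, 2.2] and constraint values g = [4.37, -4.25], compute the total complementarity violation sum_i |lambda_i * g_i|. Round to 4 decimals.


KKT complementary slackness check:
lambda_1 * g_1 = 3.94 * 4.37 = 17.2178
lambda_2 * g_2 = 2.2 * -4.25 = -9.35
Total violation = 17.2178 + 9.35 = 26.5678


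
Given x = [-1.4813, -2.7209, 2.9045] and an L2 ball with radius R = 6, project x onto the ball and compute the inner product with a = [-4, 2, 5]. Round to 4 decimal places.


Step 1: Compute ||x|| (intermediates to 6 decimals).
||x|| = sqrt((-1.4813)^2 + (-2.7209)^2 + 2.9045^2) = 4.246606
Step 2: Project.
Since ||x|| <= R, proj = x (no scaling needed).
proj(x) = [-1.4813, -2.7209, 2.9045]
Step 3: Dot product.
a^T * proj(x) = -4*(-1.4813) + 2*(-2.7209) + 5*2.9045 = 15.0059


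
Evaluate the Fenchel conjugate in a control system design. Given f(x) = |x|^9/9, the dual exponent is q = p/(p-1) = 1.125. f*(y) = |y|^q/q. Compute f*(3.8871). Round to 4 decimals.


The conjugate exponent q satisfies 1/p + 1/q = 1.
p = 9, so q = 9/(9 - 1) = 1.125
|y|^q = 3.8871^1.125 = 4.6061
f*(3.8871) = 4.6061 / 1.125 = 4.0943


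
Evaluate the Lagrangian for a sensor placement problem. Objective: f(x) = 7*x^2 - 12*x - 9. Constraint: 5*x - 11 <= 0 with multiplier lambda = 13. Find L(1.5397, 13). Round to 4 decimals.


Step 1: Evaluate f(x).
f(1.5397) = 7*1.5397^2 - 12*1.5397 - 9 = -10.8817
Step 2: Evaluate g(x).
g(1.5397) = 5*1.5397 - 11 = -3.3015
Step 3: Compute Lagrangian.
L = -10.8817 + 13*-3.3015 = -53.8012


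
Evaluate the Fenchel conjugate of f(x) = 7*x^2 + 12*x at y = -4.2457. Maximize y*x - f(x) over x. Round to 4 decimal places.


f*(y) = sup_x {y*x - a*x^2 - b*x} = sup_x {(y-b)*x - a*x^2}
FOC: (y - b) - 2a*x = 0 => x* = (y - b)/(2a)
x* = (-4.2457 - 12)/(2*7) = -1.1604
f*(-4.2457) = (y-b)^2/(4a) = (-4.2457 - 12)^2/(4*7)
= 263.9228/28 = 9.4258


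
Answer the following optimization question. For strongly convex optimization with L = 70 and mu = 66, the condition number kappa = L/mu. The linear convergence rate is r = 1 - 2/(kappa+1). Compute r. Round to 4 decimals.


Step 1: Compute the condition number.
kappa = L/mu = 70/66 = 1.0606
Step 2: Compute the convergence rate.
r = 1 - 2/(kappa + 1) = 1 - 2*mu/(L + mu) = (L - mu)/(L + mu) = 4/136 = 0.0294


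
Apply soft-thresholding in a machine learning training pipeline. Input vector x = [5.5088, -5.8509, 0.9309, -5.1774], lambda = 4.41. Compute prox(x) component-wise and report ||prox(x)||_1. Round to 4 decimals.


Soft-thresholding with lambda = 4.41:
prox(5.5088) = sign(5.5088)*max(|5.5088| - 4.41, 0) = 1.0988
prox(-5.8509) = sign(-5.8509)*max(|-5.8509| - 4.41, 0) = -1.4409
prox(0.9309) = sign(0.9309)*max(|0.9309| - 4.41, 0) = 0.0
prox(-5.1774) = sign(-5.1774)*max(|-5.1774| - 4.41, 0) = -0.7674
prox(x) = [1.0988, -1.4409, 0.0, -0.7674]
||prox(x)||_1 = 1.0988 + 1.4409 + 0.0 + 0.7674 = 3.3071


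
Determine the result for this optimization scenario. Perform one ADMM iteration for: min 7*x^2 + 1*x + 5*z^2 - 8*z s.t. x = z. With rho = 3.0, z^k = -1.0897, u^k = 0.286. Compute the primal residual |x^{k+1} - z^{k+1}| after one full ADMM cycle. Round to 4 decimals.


ADMM iteration with rho = 3.0, z^k = -1.0897, u^k = 0.286
Step 1: x-update.
Minimize 7*x^2 + 1*x + (3.0/2)*(x + 1.0897 + 0.286)^2
FOC: (2*7 + 3.0)*x = -1 + 3.0*(-1.0897 - 0.286)
x^{k+1} = -0.3016
Step 2: z-update.
Minimize 5*z^2 - 8*z + (3.0/2)*(-0.3016 - z + 0.286)^2
FOC: (2*5 + 3.0)*z = 8 + 3.0*(-0.3016 + 0.286)
z^{k+1} = 0.6118
Step 3: u-update.
u^{k+1} = 0.286 - 0.3016 - 0.6118 = -0.6274
Step 4: Primal residual = |-0.3016 - 0.6118| = 0.9134


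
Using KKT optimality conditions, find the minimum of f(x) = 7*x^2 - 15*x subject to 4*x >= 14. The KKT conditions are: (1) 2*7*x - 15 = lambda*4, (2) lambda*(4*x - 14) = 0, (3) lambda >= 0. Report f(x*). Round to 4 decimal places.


Step 1: Try lambda = 0 (constraint inactive).
x_unc = 15/(2*7) = 1.0714
Check: 4*1.0714 = 4.2856 < 14 -- violated!
Step 2: Constraint must be active: 4*x = 14
x* = 14/4 = 3.5
lambda = (2*7*3.5 - 15)/4 = 8.5
Step 3: Compute optimal value.
f(x*) = 7*3.5^2 - 15*3.5 = 33.25


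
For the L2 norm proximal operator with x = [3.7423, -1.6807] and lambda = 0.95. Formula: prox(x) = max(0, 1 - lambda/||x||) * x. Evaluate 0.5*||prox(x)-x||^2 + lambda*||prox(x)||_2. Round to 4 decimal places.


Step 1: Compute ||x||.
||x|| = 4.1024
Step 2: Compute scaling factor.
scale = max(0, 1 - 0.95/4.1024) = 0.7684
Step 3: prox(x) = [2.8757, -1.2915]
||prox(x)|| = 3.1524
Step 4: Proximal objective.
0.5*||prox-x||^2 = 0.4513
lambda*||prox|| = 2.9948
Total = 3.446


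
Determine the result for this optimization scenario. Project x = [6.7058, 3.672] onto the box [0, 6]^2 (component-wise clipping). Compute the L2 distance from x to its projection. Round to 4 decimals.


Project each component onto [0, 6].
clip(6.7058) = 6.0, clip(3.672) = 3.672
Projection = [6.0, 3.672]
Squared diffs: [0.4982, 0.0]
Distance = sqrt(0.4982) = 0.7058


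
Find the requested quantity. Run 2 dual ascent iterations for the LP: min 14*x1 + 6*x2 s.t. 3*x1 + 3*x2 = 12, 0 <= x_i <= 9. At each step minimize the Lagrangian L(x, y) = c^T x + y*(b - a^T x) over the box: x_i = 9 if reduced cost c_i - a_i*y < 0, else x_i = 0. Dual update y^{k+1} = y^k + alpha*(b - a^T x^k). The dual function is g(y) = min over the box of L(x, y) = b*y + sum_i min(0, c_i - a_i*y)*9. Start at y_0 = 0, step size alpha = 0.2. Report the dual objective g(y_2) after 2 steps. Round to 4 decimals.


Dual ascent for LP: min 14*x1 + 6*x2, 3*x1 + 3*x2 = 12, 0 <= x_i <= 9
Step 1: y^k = 0.0, reduced costs: (14.0, 6.0)
  x^k = (0.0, 0.0), subgradient = b - a^T x = 12.0
  y^{k+1} = 0.0 + 0.2*12.0 = 2.4
Step 2: y^k = 2.4, reduced costs: (6.8, -1.2)
  x^k = (0.0, 9.0), subgradient = b - a^T x = -15.0
  y^{k+1} = 2.4 + 0.2*-15.0 = -0.6
Dual objective at y_2 = -0.6: reduced costs (15.8, 7.8), box minimizer x = (0.0, 0.0)
g(y_2) = b*y + (c1 - a1*y)*x1 + (c2 - a2*y)*x2 = 12*(-0.6) + 15.8*0.0 + 7.8*0.0 = -7.2 + 0.0 + 0.0 = -7.2


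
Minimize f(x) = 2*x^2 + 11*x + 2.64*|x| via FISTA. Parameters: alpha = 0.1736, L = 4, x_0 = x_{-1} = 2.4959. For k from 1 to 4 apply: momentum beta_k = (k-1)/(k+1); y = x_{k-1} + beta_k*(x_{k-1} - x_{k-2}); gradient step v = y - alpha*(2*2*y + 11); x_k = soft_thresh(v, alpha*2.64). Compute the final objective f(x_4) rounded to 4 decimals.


FISTA on f(x) = 2*x^2 + 11*x + 2.64*|x|
L = 4, alpha = 0.1736
Iteration 1: beta = 0.0, y = 2.4959 + 0.0*(2.4959 - 2.4959) = 2.4959
  grad(y) = 20.9836, v = y - alpha*grad = -1.1469
  prox(v) = soft_thresh(-1.1469, 0.4583) = -0.6885
Iteration 2: beta = 0.3333, y = -0.6885 + 0.3333*(-0.6885 - 2.4959) = -1.75
  grad(y) = 3.9999, v = y - alpha*grad = -2.4444
  prox(v) = soft_thresh(-2.4444, 0.4583) = -1.9861
Iteration 3: beta = 0.5, y = -1.9861 + 0.5*(-1.9861 + 0.6885) = -2.6349
  grad(y) = 0.4605, v = y - alpha*grad = -2.7148
  prox(v) = soft_thresh(-2.7148, 0.4583) = -2.2565
Iteration 4: beta = 0.6, y = -2.2565 + 0.6*(-2.2565 + 1.9861) = -2.4188
  grad(y) = 1.3249, v = y - alpha*grad = -2.6488
  prox(v) = soft_thresh(-2.6488, 0.4583) = -2.1905
f(x_4) = 2*(-2.1905)^2 + 11*(-2.1905) + 2.64*|-2.1905| = -8.716


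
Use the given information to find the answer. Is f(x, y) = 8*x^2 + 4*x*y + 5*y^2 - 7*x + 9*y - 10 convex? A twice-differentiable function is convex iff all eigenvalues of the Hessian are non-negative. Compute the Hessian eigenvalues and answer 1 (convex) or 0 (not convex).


The Hessian of f(x,y) = 8*x^2 + 4*x*y + 5*y^2 - 7*x + 9*y - 10 is:
H = [[16, 4], [4, 10]]
Trace = 16 + 10 = 26
Determinant = 16*10 - (4)^2 = 144
Discriminant = (26)^2 - 4*144 = 100.0
Eigenvalues: lambda_1 = 8.0, lambda_2 = 18.0
The function is convex.

1


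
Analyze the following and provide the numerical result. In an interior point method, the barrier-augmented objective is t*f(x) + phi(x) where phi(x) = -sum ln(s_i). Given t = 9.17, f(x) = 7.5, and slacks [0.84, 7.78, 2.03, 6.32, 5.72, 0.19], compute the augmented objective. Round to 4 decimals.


Step 1: Compute log-barrier.
ln values: [-0.1744, 2.0516, 0.708, 1.8437, 1.744, -1.6607]
phi = -(-0.1744 + 2.0516 + 0.708 + 1.8437 + 1.744 - 1.6607) = -4.5122
Step 2: Compute augmented objective.
t*f(x) = 9.17*7.5 = 68.775
Total = 68.775 - 4.5122 = 64.2628


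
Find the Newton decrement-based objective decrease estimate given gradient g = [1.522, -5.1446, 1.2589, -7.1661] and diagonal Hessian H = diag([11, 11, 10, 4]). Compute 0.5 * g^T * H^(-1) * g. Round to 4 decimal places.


Step 1: H is diagonal, so H^(-1) * g = [0.1384, -0.4677, 0.1259, -1.7915].
Step 2: g^T H^(-1) g = sum_i g_i^2 / H_ii
  = (1.522)^2/11 + (-5.1446)^2/11 + (1.2589)^2/10 + (-7.1661)^2/4
  = 0.2106 + 2.4061 + 0.1585 + 12.8382 = 15.6134
Step 3: Objective decrease = 0.5 * g^T H^(-1) g = 7.8067


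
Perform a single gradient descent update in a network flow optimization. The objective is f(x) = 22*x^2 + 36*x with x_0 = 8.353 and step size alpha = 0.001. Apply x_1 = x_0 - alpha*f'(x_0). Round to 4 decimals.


We compute the gradient at x_0 and apply the update.
f'(x) = 44*x + 36
f'(8.353) = 44*8.353 + 36 = 403.532
x_1 = 8.353 - 0.001*403.532 = 7.9495


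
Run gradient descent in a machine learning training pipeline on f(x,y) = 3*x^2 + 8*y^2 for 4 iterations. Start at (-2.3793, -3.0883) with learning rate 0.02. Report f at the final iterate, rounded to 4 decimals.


Gradient descent on f(x,y) = 3*x^2 + 8*y^2.
Starting point: (-2.3793, -3.0883), alpha = 0.02
Step 1: grad_x = 2*3*-2.3793 = -14.2758, grad_y = 2*8*-3.0883 = -49.4128
  x_1 = -2.3793 - 0.02*-14.2758 = -2.0938
  y_1 = -3.0883 - 0.02*-49.4128 = -2.1
Step 2: grad_x = 2*3*-2.0938 = -12.5627, grad_y = 2*8*-2.1 = -33.6007
  x_2 = -2.0938 - 0.02*-12.5627 = -1.8425
  y_2 = -2.1 - 0.02*-33.6007 = -1.428
Step 3: grad_x = 2*3*-1.8425 = -11.0552, grad_y = 2*8*-1.428 = -22.8485
  x_3 = -1.8425 - 0.02*-11.0552 = -1.6214
  y_3 = -1.428 - 0.02*-22.8485 = -0.9711
Step 4: grad_x = 2*3*-1.6214 = -9.7286, grad_y = 2*8*-0.9711 = -15.537
  x_4 = -1.6214 - 0.02*-9.7286 = -1.4269
  y_4 = -0.9711 - 0.02*-15.537 = -0.6603
f(-1.4269, -0.6603) = 3*(-1.4269)^2 + 8*(-0.6603)^2 = 9.5959


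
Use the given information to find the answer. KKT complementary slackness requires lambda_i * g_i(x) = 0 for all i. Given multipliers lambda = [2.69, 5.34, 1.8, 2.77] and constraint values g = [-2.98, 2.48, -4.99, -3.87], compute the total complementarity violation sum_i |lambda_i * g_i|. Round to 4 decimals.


KKT complementary slackness check:
lambda_1 * g_1 = 2.69 * -2.98 = -8.0162
lambda_2 * g_2 = 5.34 * 2.48 = 13.2432
lambda_3 * g_3 = 1.8 * -4.99 = -8.982
lambda_4 * g_4 = 2.77 * -3.87 = -10.7199
Total violation = 8.0162 + 13.2432 + 8.982 + 10.7199 = 40.9613


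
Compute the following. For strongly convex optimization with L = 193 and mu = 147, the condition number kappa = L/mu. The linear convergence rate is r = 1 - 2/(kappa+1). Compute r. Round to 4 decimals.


Step 1: Compute the condition number.
kappa = L/mu = 193/147 = 1.3129
Step 2: Compute the convergence rate.
r = 1 - 2/(kappa + 1) = 1 - 2*mu/(L + mu) = (L - mu)/(L + mu) = 46/340 = 0.1353


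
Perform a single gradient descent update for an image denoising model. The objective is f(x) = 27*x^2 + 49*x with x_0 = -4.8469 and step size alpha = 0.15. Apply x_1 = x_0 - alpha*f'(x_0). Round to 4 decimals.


We compute the gradient at x_0 and apply the update.
f'(x) = 54*x + 49
f'(-4.8469) = 54*-4.8469 + 49 = -212.7326
x_1 = -4.8469 - 0.15*-212.7326 = 27.063


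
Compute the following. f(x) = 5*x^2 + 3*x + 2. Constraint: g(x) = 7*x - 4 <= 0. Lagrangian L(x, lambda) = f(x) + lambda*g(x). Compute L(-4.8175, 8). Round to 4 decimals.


Step 1: Evaluate f(x).
f(-4.8175) = 5*(-4.8175)^2 + 3*(-4.8175) + 2 = 103.589
Step 2: Evaluate g(x).
g(-4.8175) = 7*-4.8175 - 4 = -37.7225
Step 3: Compute Lagrangian.
L = 103.589 + 8*-37.7225 = -198.191


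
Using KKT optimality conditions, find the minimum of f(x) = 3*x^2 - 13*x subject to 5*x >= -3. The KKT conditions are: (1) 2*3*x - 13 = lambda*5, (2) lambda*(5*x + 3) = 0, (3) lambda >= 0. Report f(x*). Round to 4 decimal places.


Step 1: Try lambda = 0 (constraint inactive).
Stationarity: 2*3*x - 13 = 0
x* = 13/(2*3) = 13/6 = 2.1667 (rounded; the exact value 13/6 is used below)
Check constraint: 5*2.1667 = 10.8335 >= -3 -- satisfied.
Step 2: Compute optimal value.
f(x*) = 3*(13/6)^2 - 13*(13/6) = -14.0833


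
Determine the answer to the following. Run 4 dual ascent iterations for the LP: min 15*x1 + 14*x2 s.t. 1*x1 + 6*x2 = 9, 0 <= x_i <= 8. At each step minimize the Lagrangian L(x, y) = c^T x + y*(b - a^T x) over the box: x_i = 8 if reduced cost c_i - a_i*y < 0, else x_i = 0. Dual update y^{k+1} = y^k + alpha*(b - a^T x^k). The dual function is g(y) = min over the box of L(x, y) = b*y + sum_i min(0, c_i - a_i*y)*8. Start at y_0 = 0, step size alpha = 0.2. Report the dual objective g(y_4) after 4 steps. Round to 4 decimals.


Dual ascent for LP: min 15*x1 + 14*x2, 1*x1 + 6*x2 = 9, 0 <= x_i <= 8
Step 1: y^k = 0.0, reduced costs: (15.0, 14.0)
  x^k = (0.0, 0.0), subgradient = b - a^T x = 9.0
  y^{k+1} = 0.0 + 0.2*9.0 = 1.8
Step 2: y^k = 1.8, reduced costs: (13.2, 3.2)
  x^k = (0.0, 0.0), subgradient = b - a^T x = 9.0
  y^{k+1} = 1.8 + 0.2*9.0 = 3.6
Step 3: y^k = 3.6, reduced costs: (11.4, -7.6)
  x^k = (0.0, 8.0), subgradient = b - a^T x = -39.0
  y^{k+1} = 3.6 + 0.2*-39.0 = -4.2
Step 4: y^k = -4.2, reduced costs: (19.2, 39.2)
  x^k = (0.0, 0.0), subgradient = b - a^T x = 9.0
  y^{k+1} = -4.2 + 0.2*9.0 = -2.4
Dual objective at y_4 = -2.4: reduced costs (17.4, 28.4), box minimizer x = (0.0, 0.0)
g(y_4) = b*y + (c1 - a1*y)*x1 + (c2 - a2*y)*x2 = 9*(-2.4) + 17.4*0.0 + 28.4*0.0 = -21.6 + 0.0 + 0.0 = -21.6


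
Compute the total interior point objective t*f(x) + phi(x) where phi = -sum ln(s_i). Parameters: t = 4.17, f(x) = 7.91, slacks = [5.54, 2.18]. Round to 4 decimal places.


Step 1: Compute log-barrier.
ln values: [1.712, 0.7793]
phi = -(1.712 + 0.7793) = -2.4913
Step 2: Compute augmented objective.
t*f(x) = 4.17*7.91 = 32.9847
Total = 32.9847 - 2.4913 = 30.4934


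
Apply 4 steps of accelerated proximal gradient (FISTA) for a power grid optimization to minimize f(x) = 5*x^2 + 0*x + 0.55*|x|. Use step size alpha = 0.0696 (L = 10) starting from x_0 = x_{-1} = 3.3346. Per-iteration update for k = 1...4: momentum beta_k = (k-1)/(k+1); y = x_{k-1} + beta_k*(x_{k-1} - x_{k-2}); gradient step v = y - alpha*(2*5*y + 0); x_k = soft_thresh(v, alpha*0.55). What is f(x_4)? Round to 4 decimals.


FISTA on f(x) = 5*x^2 + 0*x + 0.55*|x|
L = 10, alpha = 0.0696
Iteration 1: beta = 0.0, y = 3.3346 + 0.0*(3.3346 - 3.3346) = 3.3346
  grad(y) = 33.346, v = y - alpha*grad = 1.0137
  prox(v) = soft_thresh(1.0137, 0.0383) = 0.9754
Iteration 2: beta = 0.3333, y = 0.9754 + 0.3333*(0.9754 - 3.3346) = 0.1891
  grad(y) = 1.8905, v = y - alpha*grad = 0.0575
  prox(v) = soft_thresh(0.0575, 0.0383) = 0.0192
Iteration 3: beta = 0.5, y = 0.0192 + 0.5*(0.0192 - 0.9754) = -0.4589
  grad(y) = -4.5893, v = y - alpha*grad = -0.1395
  prox(v) = soft_thresh(-0.1395, 0.0383) = -0.1012
Iteration 4: beta = 0.6, y = -0.1012 + 0.6*(-0.1012 - 0.0192) = -0.1735
  grad(y) = -1.7349, v = y - alpha*grad = -0.0527
  prox(v) = soft_thresh(-0.0527, 0.0383) = -0.0145
f(x_4) = 5*(-0.0145)^2 + 0*(-0.0145) + 0.55*|-0.0145| = 0.009


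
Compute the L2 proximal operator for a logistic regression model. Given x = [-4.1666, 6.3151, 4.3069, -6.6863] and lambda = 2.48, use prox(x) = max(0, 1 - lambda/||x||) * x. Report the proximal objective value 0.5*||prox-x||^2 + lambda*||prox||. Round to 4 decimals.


Step 1: Compute ||x||.
||x|| = 10.9771
Step 2: Compute scaling factor.
scale = max(0, 1 - 2.48/10.9771) = 0.7741
Step 3: prox(x) = [-3.2253, 4.8884, 3.3339, -5.1757]
||prox(x)|| = 8.4971
Step 4: Proximal objective.
0.5*||prox-x||^2 = 3.0752
lambda*||prox|| = 21.0728
Total = 24.148


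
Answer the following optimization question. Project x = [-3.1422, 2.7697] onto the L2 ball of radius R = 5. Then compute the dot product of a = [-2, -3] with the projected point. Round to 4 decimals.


Step 1: Compute ||x|| (intermediates to 6 decimals).
||x|| = sqrt((-3.1422)^2 + 2.7697^2) = 4.188634
Step 2: Project.
Since ||x|| <= R, proj = x (no scaling needed).
proj(x) = [-3.1422, 2.7697]
Step 3: Dot product.
a^T * proj(x) = -2*(-3.1422) - 3*2.7697 = -2.0247


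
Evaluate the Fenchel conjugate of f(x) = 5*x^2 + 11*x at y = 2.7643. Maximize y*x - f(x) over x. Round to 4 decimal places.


f*(y) = sup_x {y*x - a*x^2 - b*x} = sup_x {(y-b)*x - a*x^2}
FOC: (y - b) - 2a*x = 0 => x* = (y - b)/(2a)
x* = (2.7643 - 11)/(2*5) = -0.8236
f*(2.7643) = (y-b)^2/(4a) = (2.7643 - 11)^2/(4*5)
= 67.8268/20 = 3.3913


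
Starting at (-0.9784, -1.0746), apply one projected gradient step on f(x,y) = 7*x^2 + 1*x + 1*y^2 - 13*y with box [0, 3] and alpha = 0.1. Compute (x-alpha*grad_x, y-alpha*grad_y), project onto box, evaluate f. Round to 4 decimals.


Step 1: Compute gradient at (-0.9784, -1.0746).
grad_x = 2*7*-0.9784 + 1 = -12.6976
grad_y = 2*1*-1.0746 - 13 = -15.1492
Step 2: Gradient step.
x_raw = -0.9784 - 0.1*-12.6976 = 0.2914
y_raw = -1.0746 - 0.1*-15.1492 = 0.4403
Step 3: Project onto [0, 3].
x_proj = clip(0.2914) = 0.2914
y_proj = clip(0.4403) = 0.4403
Step 4: Evaluate f.
f(0.2914, 0.4403) = -4.6447


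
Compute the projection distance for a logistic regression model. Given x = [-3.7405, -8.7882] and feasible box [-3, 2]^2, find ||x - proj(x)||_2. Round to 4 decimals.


Project each component onto [-3, 2].
clip(-3.7405) = -3.0, clip(-8.7882) = -3.0
Projection = [-3.0, -3.0]
Squared diffs: [0.5483, 33.5033]
Distance = sqrt(34.0516) = 5.8354
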